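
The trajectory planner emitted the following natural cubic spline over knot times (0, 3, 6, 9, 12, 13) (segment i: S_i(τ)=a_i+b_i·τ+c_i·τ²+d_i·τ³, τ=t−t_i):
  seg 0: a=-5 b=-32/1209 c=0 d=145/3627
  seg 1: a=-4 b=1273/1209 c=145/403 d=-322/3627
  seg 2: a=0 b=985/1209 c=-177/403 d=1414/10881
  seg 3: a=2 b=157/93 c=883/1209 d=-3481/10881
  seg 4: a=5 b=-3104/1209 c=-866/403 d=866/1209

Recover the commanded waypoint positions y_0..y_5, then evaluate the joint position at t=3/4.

y_0=-5 y_1=-4 y_2=0 y_3=2 y_4=5 y_5=1
S(3/4) = -129037/25792

y_0 = S_0(0) = a_0 = -5
y_1 = S_1(0) = a_1 = -4
y_2 = S_2(0) = a_2 = 0
y_3 = S_3(0) = a_3 = 2
y_4 = S_4(0) = a_4 = 5
y_5 = S_4(1) = 1
t_q=3/4 is in segment 0 (τ=3/4); S_0(τ)=-129037/25792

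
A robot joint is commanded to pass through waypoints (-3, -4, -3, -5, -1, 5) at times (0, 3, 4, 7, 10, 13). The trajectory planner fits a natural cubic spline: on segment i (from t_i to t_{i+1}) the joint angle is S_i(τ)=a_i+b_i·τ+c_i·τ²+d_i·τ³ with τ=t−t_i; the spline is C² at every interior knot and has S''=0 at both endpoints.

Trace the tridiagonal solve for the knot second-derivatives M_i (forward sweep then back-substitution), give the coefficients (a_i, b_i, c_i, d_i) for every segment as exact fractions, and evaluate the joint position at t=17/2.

  seg 0: a=-3 b=-812/849 c=0 d=529/7641
  seg 1: a=-4 b=775/849 c=529/849 d=-455/849
  seg 2: a=-3 b=156/283 c=-836/849 d=1474/7641
  seg 3: a=-5 b=-42/283 c=638/849 d=-656/7641
  seg 4: a=-1 b=578/283 c=-6/283 d=2/849
S(17/2) = -2163/566

Δ: Δ0=-1/3, Δ1=1, Δ2=-2/3, Δ3=4/3, Δ4=2
row 1: diag=8, rhs=8; c'=1/8, d'=1
row 2: denom=8−1·1/8=63/8; d'=(-10−1·1)/(63/8)=-88/63
row 3: denom=12−3·8/21=76/7; d'=(12−3·-88/63)/(76/7)=85/57
row 4: denom=12−3·21/76=849/76; d'=(4−3·85/57)/(849/76)=-12/283
back: M4=-12/283
back: M3=85/57−21/76·-12/283=1276/849
back: M2=-88/63−8/21·1276/849=-1672/849
back: M1=1−1/8·-1672/849=1058/849
M: M0=0, M1=1058/849, M2=-1672/849, M3=1276/849, M4=-12/283, M5=0
seg 0: a=-3, c=M0/2=0, d=(M1−M0)/(6·3)=529/7641, b=Δ0−h0·(2M0+M1)/6=-812/849
seg 1: a=-4, c=M1/2=529/849, d=(M2−M1)/(6·1)=-455/849, b=Δ1−h1·(2M1+M2)/6=775/849
seg 2: a=-3, c=M2/2=-836/849, d=(M3−M2)/(6·3)=1474/7641, b=Δ2−h2·(2M2+M3)/6=156/283
seg 3: a=-5, c=M3/2=638/849, d=(M4−M3)/(6·3)=-656/7641, b=Δ3−h3·(2M3+M4)/6=-42/283
seg 4: a=-1, c=M4/2=-6/283, d=(M5−M4)/(6·3)=2/849, b=Δ4−h4·(2M4+M5)/6=578/283
t_q=17/2 → seg 3, τ=3/2; S=-5+-42/283·τ+638/849·τ²+-656/7641·τ³=-2163/566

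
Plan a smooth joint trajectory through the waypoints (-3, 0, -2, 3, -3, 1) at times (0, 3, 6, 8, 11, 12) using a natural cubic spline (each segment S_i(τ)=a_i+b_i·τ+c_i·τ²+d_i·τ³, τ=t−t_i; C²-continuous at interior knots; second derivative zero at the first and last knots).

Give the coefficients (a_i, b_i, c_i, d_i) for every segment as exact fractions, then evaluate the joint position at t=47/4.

  seg 0: a=-3 b=3085/1666 c=0 d=-473/4998
  seg 1: a=0 b=-586/833 c=-1419/1666 d=12955/44982
  seg 2: a=-2 b=467/238 c=4349/2499 d=-3677/4998
  seg 3: a=3 b=475/4998 c=-6682/2499 d=29621/44982
  seg 4: a=-3 b=4577/2499 c=5419/1666 d=-5419/4998
S(47/4) = -27095/106624

Δ: Δ0=1, Δ1=-2/3, Δ2=5/2, Δ3=-2, Δ4=4
row 1: diag=12, rhs=-10; c'=1/4, d'=-5/6
row 2: denom=10−3·1/4=37/4; d'=(19−3·-5/6)/(37/4)=86/37
row 3: denom=10−2·8/37=354/37; d'=(-27−2·86/37)/(354/37)=-1171/354
row 4: denom=8−3·37/118=833/118; d'=(36−3·-1171/354)/(833/118)=5419/833
back: M4=5419/833
back: M3=-1171/354−37/118·5419/833=-13364/2499
back: M2=86/37−8/37·-13364/2499=8698/2499
back: M1=-5/6−1/4·8698/2499=-1419/833
M: M0=0, M1=-1419/833, M2=8698/2499, M3=-13364/2499, M4=5419/833, M5=0
seg 0: a=-3, c=M0/2=0, d=(M1−M0)/(6·3)=-473/4998, b=Δ0−h0·(2M0+M1)/6=3085/1666
seg 1: a=0, c=M1/2=-1419/1666, d=(M2−M1)/(6·3)=12955/44982, b=Δ1−h1·(2M1+M2)/6=-586/833
seg 2: a=-2, c=M2/2=4349/2499, d=(M3−M2)/(6·2)=-3677/4998, b=Δ2−h2·(2M2+M3)/6=467/238
seg 3: a=3, c=M3/2=-6682/2499, d=(M4−M3)/(6·3)=29621/44982, b=Δ3−h3·(2M3+M4)/6=475/4998
seg 4: a=-3, c=M4/2=5419/1666, d=(M5−M4)/(6·1)=-5419/4998, b=Δ4−h4·(2M4+M5)/6=4577/2499
t_q=47/4 → seg 4, τ=3/4; S=-3+4577/2499·τ+5419/1666·τ²+-5419/4998·τ³=-27095/106624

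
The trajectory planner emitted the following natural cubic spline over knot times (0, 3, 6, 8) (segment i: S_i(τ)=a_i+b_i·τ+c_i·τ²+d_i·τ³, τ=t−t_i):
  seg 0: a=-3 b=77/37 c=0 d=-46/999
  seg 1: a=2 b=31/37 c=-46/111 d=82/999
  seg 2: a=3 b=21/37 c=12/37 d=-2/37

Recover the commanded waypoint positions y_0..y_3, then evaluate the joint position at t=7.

y_0=-3 y_1=2 y_2=3 y_3=5
S(7) = 142/37

y_0 = S_0(0) = a_0 = -3
y_1 = S_1(0) = a_1 = 2
y_2 = S_2(0) = a_2 = 3
y_3 = S_2(2) = 5
t_q=7 is in segment 2 (τ=1); S_2(τ)=142/37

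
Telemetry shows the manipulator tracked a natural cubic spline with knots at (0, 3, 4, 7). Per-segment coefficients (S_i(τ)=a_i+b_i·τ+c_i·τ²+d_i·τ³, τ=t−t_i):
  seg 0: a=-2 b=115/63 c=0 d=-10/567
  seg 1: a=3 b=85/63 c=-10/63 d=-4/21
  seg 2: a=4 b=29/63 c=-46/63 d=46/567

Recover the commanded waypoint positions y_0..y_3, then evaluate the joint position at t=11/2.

y_0 = S_0(0) = a_0 = -2
y_1 = S_1(0) = a_1 = 3
y_2 = S_2(0) = a_2 = 4
y_3 = S_2(3) = 1
t_q=11/2 is in segment 2 (τ=3/2); S_2(τ)=93/28

y_0=-2 y_1=3 y_2=4 y_3=1
S(11/2) = 93/28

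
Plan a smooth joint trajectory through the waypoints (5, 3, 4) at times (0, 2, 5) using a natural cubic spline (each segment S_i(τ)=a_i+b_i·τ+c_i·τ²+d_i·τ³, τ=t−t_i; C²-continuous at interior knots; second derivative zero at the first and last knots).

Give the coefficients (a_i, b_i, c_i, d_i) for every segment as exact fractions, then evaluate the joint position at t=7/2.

  seg 0: a=5 b=-19/15 c=0 d=1/15
  seg 1: a=3 b=-7/15 c=2/5 d=-2/45
S(7/2) = 61/20

Δ: Δ0=-1, Δ1=1/3
row 1: diag=10, rhs=8; c'=3/10, d'=4/5
back: M1=4/5
M: M0=0, M1=4/5, M2=0
seg 0: a=5, c=M0/2=0, d=(M1−M0)/(6·2)=1/15, b=Δ0−h0·(2M0+M1)/6=-19/15
seg 1: a=3, c=M1/2=2/5, d=(M2−M1)/(6·3)=-2/45, b=Δ1−h1·(2M1+M2)/6=-7/15
t_q=7/2 → seg 1, τ=3/2; S=3+-7/15·τ+2/5·τ²+-2/45·τ³=61/20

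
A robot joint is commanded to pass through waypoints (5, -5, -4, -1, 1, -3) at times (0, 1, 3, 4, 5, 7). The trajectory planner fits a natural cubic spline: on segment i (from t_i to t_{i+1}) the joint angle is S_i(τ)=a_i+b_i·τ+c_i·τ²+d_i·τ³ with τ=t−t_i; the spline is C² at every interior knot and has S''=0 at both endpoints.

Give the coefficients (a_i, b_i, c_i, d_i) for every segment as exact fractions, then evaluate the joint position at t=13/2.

  seg 0: a=5 b=-1181/100 c=0 d=181/100
  seg 1: a=-5 b=-319/50 c=543/100 d=-199/200
  seg 2: a=-4 b=17/5 c=-27/50 d=7/50
  seg 3: a=-1 b=137/50 c=-3/25 d=-31/50
  seg 4: a=1 b=16/25 c=-99/50 d=33/100
S(13/2) = -221/160

Δ: Δ0=-10, Δ1=1/2, Δ2=3, Δ3=2, Δ4=-2
row 1: diag=6, rhs=63; c'=1/3, d'=21/2
row 2: denom=6−2·1/3=16/3; d'=(15−2·21/2)/(16/3)=-9/8
row 3: denom=4−1·3/16=61/16; d'=(-6−1·-9/8)/(61/16)=-78/61
row 4: denom=6−1·16/61=350/61; d'=(-24−1·-78/61)/(350/61)=-99/25
back: M4=-99/25
back: M3=-78/61−16/61·-99/25=-6/25
back: M2=-9/8−3/16·-6/25=-27/25
back: M1=21/2−1/3·-27/25=543/50
M: M0=0, M1=543/50, M2=-27/25, M3=-6/25, M4=-99/25, M5=0
seg 0: a=5, c=M0/2=0, d=(M1−M0)/(6·1)=181/100, b=Δ0−h0·(2M0+M1)/6=-1181/100
seg 1: a=-5, c=M1/2=543/100, d=(M2−M1)/(6·2)=-199/200, b=Δ1−h1·(2M1+M2)/6=-319/50
seg 2: a=-4, c=M2/2=-27/50, d=(M3−M2)/(6·1)=7/50, b=Δ2−h2·(2M2+M3)/6=17/5
seg 3: a=-1, c=M3/2=-3/25, d=(M4−M3)/(6·1)=-31/50, b=Δ3−h3·(2M3+M4)/6=137/50
seg 4: a=1, c=M4/2=-99/50, d=(M5−M4)/(6·2)=33/100, b=Δ4−h4·(2M4+M5)/6=16/25
t_q=13/2 → seg 4, τ=3/2; S=1+16/25·τ+-99/50·τ²+33/100·τ³=-221/160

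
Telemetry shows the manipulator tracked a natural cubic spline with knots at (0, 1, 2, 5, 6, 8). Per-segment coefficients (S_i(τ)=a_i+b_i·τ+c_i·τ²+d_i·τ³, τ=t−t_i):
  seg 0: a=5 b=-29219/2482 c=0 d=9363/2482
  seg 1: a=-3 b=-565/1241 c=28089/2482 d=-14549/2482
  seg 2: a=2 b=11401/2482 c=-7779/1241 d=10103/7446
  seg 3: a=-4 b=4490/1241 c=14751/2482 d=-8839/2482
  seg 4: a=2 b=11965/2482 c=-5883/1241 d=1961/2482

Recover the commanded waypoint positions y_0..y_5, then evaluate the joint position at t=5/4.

y_0 = S_0(0) = a_0 = 5
y_1 = S_1(0) = a_1 = -3
y_2 = S_2(0) = a_2 = 2
y_3 = S_3(0) = a_3 = -4
y_4 = S_4(0) = a_4 = 2
y_5 = S_4(2) = -1
t_q=5/4 is in segment 1 (τ=1/4); S_1(τ)=-396817/158848

y_0=5 y_1=-3 y_2=2 y_3=-4 y_4=2 y_5=-1
S(5/4) = -396817/158848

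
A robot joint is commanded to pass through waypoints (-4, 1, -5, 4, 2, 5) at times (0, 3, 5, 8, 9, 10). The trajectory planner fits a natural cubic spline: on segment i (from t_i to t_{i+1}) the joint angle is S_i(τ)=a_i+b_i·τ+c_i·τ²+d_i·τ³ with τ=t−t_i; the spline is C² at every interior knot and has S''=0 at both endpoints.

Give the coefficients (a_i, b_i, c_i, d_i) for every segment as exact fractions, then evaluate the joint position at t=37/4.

  seg 0: a=-4 b=1627/436 c=0 d=-2701/11772
  seg 1: a=1 b=-537/218 c=-2701/1308 d=1175/1308
  seg 2: a=-5 b=37/654 c=4349/1308 d=-9197/11772
  seg 3: a=4 b=-1423/1308 c=-404/109 d=3655/1308
  seg 4: a=2 b=-77/654 c=2039/436 d=-2039/1308
S(37/4) = 62463/27904

Δ: Δ0=5/3, Δ1=-3, Δ2=3, Δ3=-2, Δ4=3
row 1: diag=10, rhs=-28; c'=1/5, d'=-14/5
row 2: denom=10−2·1/5=48/5; d'=(36−2·-14/5)/(48/5)=13/3
row 3: denom=8−3·5/16=113/16; d'=(-30−3·13/3)/(113/16)=-688/113
row 4: denom=4−1·16/113=436/113; d'=(30−1·-688/113)/(436/113)=2039/218
back: M4=2039/218
back: M3=-688/113−16/113·2039/218=-808/109
back: M2=13/3−5/16·-808/109=4349/654
back: M1=-14/5−1/5·4349/654=-2701/654
M: M0=0, M1=-2701/654, M2=4349/654, M3=-808/109, M4=2039/218, M5=0
seg 0: a=-4, c=M0/2=0, d=(M1−M0)/(6·3)=-2701/11772, b=Δ0−h0·(2M0+M1)/6=1627/436
seg 1: a=1, c=M1/2=-2701/1308, d=(M2−M1)/(6·2)=1175/1308, b=Δ1−h1·(2M1+M2)/6=-537/218
seg 2: a=-5, c=M2/2=4349/1308, d=(M3−M2)/(6·3)=-9197/11772, b=Δ2−h2·(2M2+M3)/6=37/654
seg 3: a=4, c=M3/2=-404/109, d=(M4−M3)/(6·1)=3655/1308, b=Δ3−h3·(2M3+M4)/6=-1423/1308
seg 4: a=2, c=M4/2=2039/436, d=(M5−M4)/(6·1)=-2039/1308, b=Δ4−h4·(2M4+M5)/6=-77/654
t_q=37/4 → seg 4, τ=1/4; S=2+-77/654·τ+2039/436·τ²+-2039/1308·τ³=62463/27904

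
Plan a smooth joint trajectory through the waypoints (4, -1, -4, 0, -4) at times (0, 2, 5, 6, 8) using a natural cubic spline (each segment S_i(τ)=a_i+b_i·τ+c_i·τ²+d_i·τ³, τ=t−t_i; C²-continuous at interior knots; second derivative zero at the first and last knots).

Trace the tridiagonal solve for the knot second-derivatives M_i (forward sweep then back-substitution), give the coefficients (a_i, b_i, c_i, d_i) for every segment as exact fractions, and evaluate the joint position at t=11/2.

  seg 0: a=4 b=-965/416 c=0 d=-75/1664
  seg 1: a=-1 b=-595/208 c=-225/832 d=19/64
  seg 2: a=-4 b=2939/832 c=999/416 d=-1609/832
  seg 3: a=0 b=527/208 c=-2829/832 d=943/1664
S(11/2) = -12481/6656

Δ: Δ0=-5/2, Δ1=-1, Δ2=4, Δ3=-2
row 1: diag=10, rhs=9; c'=3/10, d'=9/10
row 2: denom=8−3·3/10=71/10; d'=(30−3·9/10)/(71/10)=273/71
row 3: denom=6−1·10/71=416/71; d'=(-36−1·273/71)/(416/71)=-2829/416
back: M3=-2829/416
back: M2=273/71−10/71·-2829/416=999/208
back: M1=9/10−3/10·999/208=-225/416
M: M0=0, M1=-225/416, M2=999/208, M3=-2829/416, M4=0
seg 0: a=4, c=M0/2=0, d=(M1−M0)/(6·2)=-75/1664, b=Δ0−h0·(2M0+M1)/6=-965/416
seg 1: a=-1, c=M1/2=-225/832, d=(M2−M1)/(6·3)=19/64, b=Δ1−h1·(2M1+M2)/6=-595/208
seg 2: a=-4, c=M2/2=999/416, d=(M3−M2)/(6·1)=-1609/832, b=Δ2−h2·(2M2+M3)/6=2939/832
seg 3: a=0, c=M3/2=-2829/832, d=(M4−M3)/(6·2)=943/1664, b=Δ3−h3·(2M3+M4)/6=527/208
t_q=11/2 → seg 2, τ=1/2; S=-4+2939/832·τ+999/416·τ²+-1609/832·τ³=-12481/6656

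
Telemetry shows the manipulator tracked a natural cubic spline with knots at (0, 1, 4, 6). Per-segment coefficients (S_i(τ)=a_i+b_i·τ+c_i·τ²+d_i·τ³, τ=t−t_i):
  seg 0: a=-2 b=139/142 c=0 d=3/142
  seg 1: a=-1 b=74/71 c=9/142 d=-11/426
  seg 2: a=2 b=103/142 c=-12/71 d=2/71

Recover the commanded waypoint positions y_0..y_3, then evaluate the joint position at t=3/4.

y_0=-2 y_1=-1 y_2=2 y_3=3
S(3/4) = -11423/9088

y_0 = S_0(0) = a_0 = -2
y_1 = S_1(0) = a_1 = -1
y_2 = S_2(0) = a_2 = 2
y_3 = S_2(2) = 3
t_q=3/4 is in segment 0 (τ=3/4); S_0(τ)=-11423/9088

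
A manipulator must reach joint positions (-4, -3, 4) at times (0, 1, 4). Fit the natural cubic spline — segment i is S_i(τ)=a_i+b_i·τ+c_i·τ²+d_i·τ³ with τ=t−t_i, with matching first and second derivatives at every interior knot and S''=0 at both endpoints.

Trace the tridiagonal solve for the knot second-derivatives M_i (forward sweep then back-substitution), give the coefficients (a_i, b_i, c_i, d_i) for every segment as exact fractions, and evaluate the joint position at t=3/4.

Δ: Δ0=1, Δ1=7/3
row 1: diag=8, rhs=8; c'=3/8, d'=1
back: M1=1
M: M0=0, M1=1, M2=0
seg 0: a=-4, c=M0/2=0, d=(M1−M0)/(6·1)=1/6, b=Δ0−h0·(2M0+M1)/6=5/6
seg 1: a=-3, c=M1/2=1/2, d=(M2−M1)/(6·3)=-1/18, b=Δ1−h1·(2M1+M2)/6=4/3
t_q=3/4 → seg 0, τ=3/4; S=-4+5/6·τ+0·τ²+1/6·τ³=-423/128

  seg 0: a=-4 b=5/6 c=0 d=1/6
  seg 1: a=-3 b=4/3 c=1/2 d=-1/18
S(3/4) = -423/128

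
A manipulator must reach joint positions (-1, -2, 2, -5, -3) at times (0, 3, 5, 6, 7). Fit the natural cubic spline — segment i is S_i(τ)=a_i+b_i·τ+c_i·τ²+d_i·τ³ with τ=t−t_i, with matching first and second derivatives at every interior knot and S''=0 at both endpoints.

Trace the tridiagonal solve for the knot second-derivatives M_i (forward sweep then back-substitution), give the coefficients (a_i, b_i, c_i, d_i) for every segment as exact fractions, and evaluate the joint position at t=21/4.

  seg 0: a=-1 b=-1507/642 c=0 d=431/1926
  seg 1: a=-2 b=1186/321 c=431/214 d=-1837/1284
  seg 2: a=2 b=-1739/321 c=-703/107 d=1601/321
  seg 3: a=-5 b=-1154/321 c=898/107 d=-898/321
S(21/4) = 2143/6848

Δ: Δ0=-1/3, Δ1=2, Δ2=-7, Δ3=2
row 1: diag=10, rhs=14; c'=1/5, d'=7/5
row 2: denom=6−2·1/5=28/5; d'=(-54−2·7/5)/(28/5)=-71/7
row 3: denom=4−1·5/28=107/28; d'=(54−1·-71/7)/(107/28)=1796/107
back: M3=1796/107
back: M2=-71/7−5/28·1796/107=-1406/107
back: M1=7/5−1/5·-1406/107=431/107
M: M0=0, M1=431/107, M2=-1406/107, M3=1796/107, M4=0
seg 0: a=-1, c=M0/2=0, d=(M1−M0)/(6·3)=431/1926, b=Δ0−h0·(2M0+M1)/6=-1507/642
seg 1: a=-2, c=M1/2=431/214, d=(M2−M1)/(6·2)=-1837/1284, b=Δ1−h1·(2M1+M2)/6=1186/321
seg 2: a=2, c=M2/2=-703/107, d=(M3−M2)/(6·1)=1601/321, b=Δ2−h2·(2M2+M3)/6=-1739/321
seg 3: a=-5, c=M3/2=898/107, d=(M4−M3)/(6·1)=-898/321, b=Δ3−h3·(2M3+M4)/6=-1154/321
t_q=21/4 → seg 2, τ=1/4; S=2+-1739/321·τ+-703/107·τ²+1601/321·τ³=2143/6848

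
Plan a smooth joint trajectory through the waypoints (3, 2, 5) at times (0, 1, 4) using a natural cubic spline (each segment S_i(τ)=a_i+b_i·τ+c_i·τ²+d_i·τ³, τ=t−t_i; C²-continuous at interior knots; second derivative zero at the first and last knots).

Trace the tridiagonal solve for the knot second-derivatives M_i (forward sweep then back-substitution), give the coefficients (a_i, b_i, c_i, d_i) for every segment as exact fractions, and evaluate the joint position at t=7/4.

  seg 0: a=3 b=-5/4 c=0 d=1/4
  seg 1: a=2 b=-1/2 c=3/4 d=-1/12
S(7/4) = 515/256

Δ: Δ0=-1, Δ1=1
row 1: diag=8, rhs=12; c'=3/8, d'=3/2
back: M1=3/2
M: M0=0, M1=3/2, M2=0
seg 0: a=3, c=M0/2=0, d=(M1−M0)/(6·1)=1/4, b=Δ0−h0·(2M0+M1)/6=-5/4
seg 1: a=2, c=M1/2=3/4, d=(M2−M1)/(6·3)=-1/12, b=Δ1−h1·(2M1+M2)/6=-1/2
t_q=7/4 → seg 1, τ=3/4; S=2+-1/2·τ+3/4·τ²+-1/12·τ³=515/256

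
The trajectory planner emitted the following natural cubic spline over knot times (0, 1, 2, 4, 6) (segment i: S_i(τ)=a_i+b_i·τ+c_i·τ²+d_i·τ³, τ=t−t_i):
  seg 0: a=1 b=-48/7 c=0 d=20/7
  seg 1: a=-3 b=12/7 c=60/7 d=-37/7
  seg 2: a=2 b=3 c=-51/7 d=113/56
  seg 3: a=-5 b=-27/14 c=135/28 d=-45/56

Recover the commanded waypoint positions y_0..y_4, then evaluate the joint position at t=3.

y_0=1 y_1=-3 y_2=2 y_3=-5 y_4=4
S(3) = -15/56

y_0 = S_0(0) = a_0 = 1
y_1 = S_1(0) = a_1 = -3
y_2 = S_2(0) = a_2 = 2
y_3 = S_3(0) = a_3 = -5
y_4 = S_3(2) = 4
t_q=3 is in segment 2 (τ=1); S_2(τ)=-15/56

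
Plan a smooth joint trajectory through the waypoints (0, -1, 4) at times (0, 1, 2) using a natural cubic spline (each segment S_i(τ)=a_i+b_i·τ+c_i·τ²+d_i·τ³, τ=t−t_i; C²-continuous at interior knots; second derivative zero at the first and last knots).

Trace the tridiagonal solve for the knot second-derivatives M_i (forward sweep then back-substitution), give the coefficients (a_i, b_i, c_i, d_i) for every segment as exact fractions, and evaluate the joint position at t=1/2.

  seg 0: a=0 b=-5/2 c=0 d=3/2
  seg 1: a=-1 b=2 c=9/2 d=-3/2
S(1/2) = -17/16

Δ: Δ0=-1, Δ1=5
row 1: diag=4, rhs=36; c'=1/4, d'=9
back: M1=9
M: M0=0, M1=9, M2=0
seg 0: a=0, c=M0/2=0, d=(M1−M0)/(6·1)=3/2, b=Δ0−h0·(2M0+M1)/6=-5/2
seg 1: a=-1, c=M1/2=9/2, d=(M2−M1)/(6·1)=-3/2, b=Δ1−h1·(2M1+M2)/6=2
t_q=1/2 → seg 0, τ=1/2; S=0+-5/2·τ+0·τ²+3/2·τ³=-17/16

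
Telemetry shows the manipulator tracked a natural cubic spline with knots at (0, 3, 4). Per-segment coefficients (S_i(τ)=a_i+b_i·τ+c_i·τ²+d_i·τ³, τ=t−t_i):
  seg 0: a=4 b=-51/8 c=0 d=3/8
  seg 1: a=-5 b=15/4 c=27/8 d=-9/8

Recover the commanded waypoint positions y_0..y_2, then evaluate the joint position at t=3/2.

y_0=4 y_1=-5 y_2=1
S(3/2) = -275/64

y_0 = S_0(0) = a_0 = 4
y_1 = S_1(0) = a_1 = -5
y_2 = S_1(1) = 1
t_q=3/2 is in segment 0 (τ=3/2); S_0(τ)=-275/64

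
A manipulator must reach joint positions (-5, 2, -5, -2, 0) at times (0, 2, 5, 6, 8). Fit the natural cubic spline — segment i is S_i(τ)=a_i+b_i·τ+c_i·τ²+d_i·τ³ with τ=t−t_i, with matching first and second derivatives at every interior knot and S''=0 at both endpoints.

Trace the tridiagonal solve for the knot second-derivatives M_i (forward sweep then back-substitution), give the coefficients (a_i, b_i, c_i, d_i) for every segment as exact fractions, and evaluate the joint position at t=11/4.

Δ: Δ0=7/2, Δ1=-7/3, Δ2=3, Δ3=1
row 1: diag=10, rhs=-35; c'=3/10, d'=-7/2
row 2: denom=8−3·3/10=71/10; d'=(32−3·-7/2)/(71/10)=425/71
row 3: denom=6−1·10/71=416/71; d'=(-12−1·425/71)/(416/71)=-1277/416
back: M3=-1277/416
back: M2=425/71−10/71·-1277/416=1335/208
back: M1=-7/2−3/10·1335/208=-2257/416
M: M0=0, M1=-2257/416, M2=1335/208, M3=-1277/416, M4=0
seg 0: a=-5, c=M0/2=0, d=(M1−M0)/(6·2)=-2257/4992, b=Δ0−h0·(2M0+M1)/6=6625/1248
seg 1: a=2, c=M1/2=-2257/832, d=(M2−M1)/(6·3)=379/576, b=Δ1−h1·(2M1+M2)/6=-73/624
seg 2: a=-5, c=M2/2=1335/416, d=(M3−M2)/(6·1)=-3947/2496, b=Δ2−h2·(2M2+M3)/6=3425/2496
seg 3: a=-2, c=M3/2=-1277/832, d=(M4−M3)/(6·2)=1277/4992, b=Δ3−h3·(2M3+M4)/6=1901/624
t_q=11/4 → seg 1, τ=3/4; S=2+-73/624·τ+-2257/832·τ²+379/576·τ³=35353/53248

  seg 0: a=-5 b=6625/1248 c=0 d=-2257/4992
  seg 1: a=2 b=-73/624 c=-2257/832 d=379/576
  seg 2: a=-5 b=3425/2496 c=1335/416 d=-3947/2496
  seg 3: a=-2 b=1901/624 c=-1277/832 d=1277/4992
S(11/4) = 35353/53248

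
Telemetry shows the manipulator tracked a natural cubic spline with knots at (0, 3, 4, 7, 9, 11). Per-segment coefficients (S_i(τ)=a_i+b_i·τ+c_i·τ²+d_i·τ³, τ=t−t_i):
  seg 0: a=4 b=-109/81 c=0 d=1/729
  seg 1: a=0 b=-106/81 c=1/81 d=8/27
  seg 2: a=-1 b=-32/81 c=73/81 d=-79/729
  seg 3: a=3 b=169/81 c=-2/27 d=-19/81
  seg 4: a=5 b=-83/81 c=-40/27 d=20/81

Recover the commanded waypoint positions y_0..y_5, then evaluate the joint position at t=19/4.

y_0 = S_0(0) = a_0 = 4
y_1 = S_1(0) = a_1 = 0
y_2 = S_2(0) = a_2 = -1
y_3 = S_3(0) = a_3 = 3
y_4 = S_4(0) = a_4 = 5
y_5 = S_4(2) = -1
t_q=19/4 is in segment 2 (τ=3/4); S_2(τ)=-481/576

y_0=4 y_1=0 y_2=-1 y_3=3 y_4=5 y_5=-1
S(19/4) = -481/576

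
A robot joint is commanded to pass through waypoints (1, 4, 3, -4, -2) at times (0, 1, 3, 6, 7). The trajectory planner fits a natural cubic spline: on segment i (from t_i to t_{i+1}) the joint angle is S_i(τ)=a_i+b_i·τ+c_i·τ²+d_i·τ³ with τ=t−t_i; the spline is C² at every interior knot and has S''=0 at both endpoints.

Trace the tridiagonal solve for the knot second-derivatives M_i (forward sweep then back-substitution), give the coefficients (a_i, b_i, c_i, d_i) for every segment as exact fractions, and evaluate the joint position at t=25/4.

Δ: Δ0=3, Δ1=-1/2, Δ2=-7/3, Δ3=2
row 1: diag=6, rhs=-21; c'=1/3, d'=-7/2
row 2: denom=10−2·1/3=28/3; d'=(-11−2·-7/2)/(28/3)=-3/7
row 3: denom=8−3·9/28=197/28; d'=(26−3·-3/7)/(197/28)=764/197
back: M3=764/197
back: M2=-3/7−9/28·764/197=-330/197
back: M1=-7/2−1/3·-330/197=-1159/394
M: M0=0, M1=-1159/394, M2=-330/197, M3=764/197, M4=0
seg 0: a=1, c=M0/2=0, d=(M1−M0)/(6·1)=-1159/2364, b=Δ0−h0·(2M0+M1)/6=8251/2364
seg 1: a=4, c=M1/2=-1159/788, d=(M2−M1)/(6·2)=499/4728, b=Δ1−h1·(2M1+M2)/6=2387/1182
seg 2: a=3, c=M2/2=-165/197, d=(M3−M2)/(6·3)=547/1773, b=Δ2−h2·(2M2+M3)/6=-1535/591
seg 3: a=-4, c=M3/2=382/197, d=(M4−M3)/(6·1)=-382/591, b=Δ3−h3·(2M3+M4)/6=418/591
t_q=25/4 → seg 3, τ=1/4; S=-4+418/591·τ+382/197·τ²+-382/591·τ³=-23401/6304

  seg 0: a=1 b=8251/2364 c=0 d=-1159/2364
  seg 1: a=4 b=2387/1182 c=-1159/788 d=499/4728
  seg 2: a=3 b=-1535/591 c=-165/197 d=547/1773
  seg 3: a=-4 b=418/591 c=382/197 d=-382/591
S(25/4) = -23401/6304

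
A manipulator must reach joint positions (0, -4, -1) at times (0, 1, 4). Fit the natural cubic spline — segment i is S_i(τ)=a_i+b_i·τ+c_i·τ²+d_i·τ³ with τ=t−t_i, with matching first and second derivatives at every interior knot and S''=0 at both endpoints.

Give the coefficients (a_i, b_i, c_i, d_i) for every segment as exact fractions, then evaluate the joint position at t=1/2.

Δ: Δ0=-4, Δ1=1
row 1: diag=8, rhs=30; c'=3/8, d'=15/4
back: M1=15/4
M: M0=0, M1=15/4, M2=0
seg 0: a=0, c=M0/2=0, d=(M1−M0)/(6·1)=5/8, b=Δ0−h0·(2M0+M1)/6=-37/8
seg 1: a=-4, c=M1/2=15/8, d=(M2−M1)/(6·3)=-5/24, b=Δ1−h1·(2M1+M2)/6=-11/4
t_q=1/2 → seg 0, τ=1/2; S=0+-37/8·τ+0·τ²+5/8·τ³=-143/64

  seg 0: a=0 b=-37/8 c=0 d=5/8
  seg 1: a=-4 b=-11/4 c=15/8 d=-5/24
S(1/2) = -143/64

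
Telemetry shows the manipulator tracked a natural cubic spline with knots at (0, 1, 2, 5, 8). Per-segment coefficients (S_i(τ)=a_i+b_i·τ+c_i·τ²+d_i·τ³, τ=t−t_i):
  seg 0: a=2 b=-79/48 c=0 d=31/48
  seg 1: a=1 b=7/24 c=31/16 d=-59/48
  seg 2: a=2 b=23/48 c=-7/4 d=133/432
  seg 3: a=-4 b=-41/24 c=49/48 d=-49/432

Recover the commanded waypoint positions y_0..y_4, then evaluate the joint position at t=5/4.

y_0=2 y_1=1 y_2=2 y_3=-4 y_4=-3
S(5/4) = 1203/1024

y_0 = S_0(0) = a_0 = 2
y_1 = S_1(0) = a_1 = 1
y_2 = S_2(0) = a_2 = 2
y_3 = S_3(0) = a_3 = -4
y_4 = S_3(3) = -3
t_q=5/4 is in segment 1 (τ=1/4); S_1(τ)=1203/1024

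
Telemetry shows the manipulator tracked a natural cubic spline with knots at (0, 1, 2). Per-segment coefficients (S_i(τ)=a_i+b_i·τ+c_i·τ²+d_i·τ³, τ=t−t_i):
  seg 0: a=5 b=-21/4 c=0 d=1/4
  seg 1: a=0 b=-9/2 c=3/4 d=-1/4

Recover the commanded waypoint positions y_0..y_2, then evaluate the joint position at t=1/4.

y_0 = S_0(0) = a_0 = 5
y_1 = S_1(0) = a_1 = 0
y_2 = S_1(1) = -4
t_q=1/4 is in segment 0 (τ=1/4); S_0(τ)=945/256

y_0=5 y_1=0 y_2=-4
S(1/4) = 945/256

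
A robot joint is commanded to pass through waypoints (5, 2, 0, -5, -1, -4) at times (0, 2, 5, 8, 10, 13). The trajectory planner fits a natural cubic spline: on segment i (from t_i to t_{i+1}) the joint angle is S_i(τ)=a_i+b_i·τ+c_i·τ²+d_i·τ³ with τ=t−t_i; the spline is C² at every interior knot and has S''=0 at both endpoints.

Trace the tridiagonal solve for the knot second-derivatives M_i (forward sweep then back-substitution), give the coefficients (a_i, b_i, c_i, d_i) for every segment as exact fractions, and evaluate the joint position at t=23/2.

  seg 0: a=5 b=-493/271 c=0 d=173/2168
  seg 1: a=2 b=-467/542 c=519/1084 d=-4037/29268
  seg 2: a=0 b=-1857/1084 c=-620/813 d=7591/29268
  seg 3: a=-5 b=387/542 c=5111/3252 d=-755/1626
  seg 4: a=-1 b=2323/1626 c=-3949/3252 d=3949/29268
S(23/2) = -9833/8672

Δ: Δ0=-3/2, Δ1=-2/3, Δ2=-5/3, Δ3=2, Δ4=-1
row 1: diag=10, rhs=5; c'=3/10, d'=1/2
row 2: denom=12−3·3/10=111/10; d'=(-6−3·1/2)/(111/10)=-25/37
row 3: denom=10−3·10/37=340/37; d'=(22−3·-25/37)/(340/37)=889/340
row 4: denom=10−2·37/170=813/85; d'=(-18−2·889/340)/(813/85)=-3949/1626
back: M4=-3949/1626
back: M3=889/340−37/170·-3949/1626=5111/1626
back: M2=-25/37−10/37·5111/1626=-1240/813
back: M1=1/2−3/10·-1240/813=519/542
M: M0=0, M1=519/542, M2=-1240/813, M3=5111/1626, M4=-3949/1626, M5=0
seg 0: a=5, c=M0/2=0, d=(M1−M0)/(6·2)=173/2168, b=Δ0−h0·(2M0+M1)/6=-493/271
seg 1: a=2, c=M1/2=519/1084, d=(M2−M1)/(6·3)=-4037/29268, b=Δ1−h1·(2M1+M2)/6=-467/542
seg 2: a=0, c=M2/2=-620/813, d=(M3−M2)/(6·3)=7591/29268, b=Δ2−h2·(2M2+M3)/6=-1857/1084
seg 3: a=-5, c=M3/2=5111/3252, d=(M4−M3)/(6·2)=-755/1626, b=Δ3−h3·(2M3+M4)/6=387/542
seg 4: a=-1, c=M4/2=-3949/3252, d=(M5−M4)/(6·3)=3949/29268, b=Δ4−h4·(2M4+M5)/6=2323/1626
t_q=23/2 → seg 4, τ=3/2; S=-1+2323/1626·τ+-3949/3252·τ²+3949/29268·τ³=-9833/8672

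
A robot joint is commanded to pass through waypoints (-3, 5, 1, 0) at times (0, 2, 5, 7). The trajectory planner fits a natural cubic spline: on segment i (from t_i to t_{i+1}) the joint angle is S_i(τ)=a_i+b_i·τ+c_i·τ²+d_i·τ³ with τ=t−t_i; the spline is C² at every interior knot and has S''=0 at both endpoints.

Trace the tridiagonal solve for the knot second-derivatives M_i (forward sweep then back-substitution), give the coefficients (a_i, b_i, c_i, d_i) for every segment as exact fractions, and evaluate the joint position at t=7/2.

  seg 0: a=-3 b=1427/273 c=0 d=-335/1092
  seg 1: a=5 b=422/273 c=-335/182 d=37/126
  seg 2: a=1 b=-857/546 c=73/91 d=-73/546
S(7/2) = 867/208

Δ: Δ0=4, Δ1=-4/3, Δ2=-1/2
row 1: diag=10, rhs=-32; c'=3/10, d'=-16/5
row 2: denom=10−3·3/10=91/10; d'=(5−3·-16/5)/(91/10)=146/91
back: M2=146/91
back: M1=-16/5−3/10·146/91=-335/91
M: M0=0, M1=-335/91, M2=146/91, M3=0
seg 0: a=-3, c=M0/2=0, d=(M1−M0)/(6·2)=-335/1092, b=Δ0−h0·(2M0+M1)/6=1427/273
seg 1: a=5, c=M1/2=-335/182, d=(M2−M1)/(6·3)=37/126, b=Δ1−h1·(2M1+M2)/6=422/273
seg 2: a=1, c=M2/2=73/91, d=(M3−M2)/(6·2)=-73/546, b=Δ2−h2·(2M2+M3)/6=-857/546
t_q=7/2 → seg 1, τ=3/2; S=5+422/273·τ+-335/182·τ²+37/126·τ³=867/208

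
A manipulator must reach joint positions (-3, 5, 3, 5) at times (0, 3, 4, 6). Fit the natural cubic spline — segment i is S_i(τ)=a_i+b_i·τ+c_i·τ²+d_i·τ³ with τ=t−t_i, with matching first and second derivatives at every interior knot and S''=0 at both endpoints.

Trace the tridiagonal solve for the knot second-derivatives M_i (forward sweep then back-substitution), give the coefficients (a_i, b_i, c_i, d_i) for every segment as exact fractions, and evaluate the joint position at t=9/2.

  seg 0: a=-3 b=655/141 c=0 d=-31/141
  seg 1: a=5 b=-182/141 c=-93/47 d=179/141
  seg 2: a=3 b=-203/141 c=86/47 d=-43/141
S(9/2) = 1015/376

Δ: Δ0=8/3, Δ1=-2, Δ2=1
row 1: diag=8, rhs=-28; c'=1/8, d'=-7/2
row 2: denom=6−1·1/8=47/8; d'=(18−1·-7/2)/(47/8)=172/47
back: M2=172/47
back: M1=-7/2−1/8·172/47=-186/47
M: M0=0, M1=-186/47, M2=172/47, M3=0
seg 0: a=-3, c=M0/2=0, d=(M1−M0)/(6·3)=-31/141, b=Δ0−h0·(2M0+M1)/6=655/141
seg 1: a=5, c=M1/2=-93/47, d=(M2−M1)/(6·1)=179/141, b=Δ1−h1·(2M1+M2)/6=-182/141
seg 2: a=3, c=M2/2=86/47, d=(M3−M2)/(6·2)=-43/141, b=Δ2−h2·(2M2+M3)/6=-203/141
t_q=9/2 → seg 2, τ=1/2; S=3+-203/141·τ+86/47·τ²+-43/141·τ³=1015/376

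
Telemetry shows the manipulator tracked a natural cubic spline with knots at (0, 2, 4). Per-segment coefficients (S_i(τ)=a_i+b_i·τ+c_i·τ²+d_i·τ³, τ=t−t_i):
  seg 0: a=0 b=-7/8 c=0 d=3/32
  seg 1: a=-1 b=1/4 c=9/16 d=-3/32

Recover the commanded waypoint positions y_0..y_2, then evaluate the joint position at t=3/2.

y_0=0 y_1=-1 y_2=1
S(3/2) = -255/256

y_0 = S_0(0) = a_0 = 0
y_1 = S_1(0) = a_1 = -1
y_2 = S_1(2) = 1
t_q=3/2 is in segment 0 (τ=3/2); S_0(τ)=-255/256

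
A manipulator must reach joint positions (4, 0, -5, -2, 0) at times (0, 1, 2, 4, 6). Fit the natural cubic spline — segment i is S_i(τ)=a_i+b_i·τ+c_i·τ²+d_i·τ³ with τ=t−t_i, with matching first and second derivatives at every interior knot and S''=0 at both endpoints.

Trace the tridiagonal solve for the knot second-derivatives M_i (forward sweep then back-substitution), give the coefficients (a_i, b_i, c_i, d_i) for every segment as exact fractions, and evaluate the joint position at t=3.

  seg 0: a=4 b=-575/168 c=0 d=-97/168
  seg 1: a=0 b=-433/84 c=-97/56 d=317/168
  seg 2: a=-5 b=-71/24 c=55/14 d=-571/672
  seg 3: a=-2 b=215/84 c=-131/112 d=131/672
S(3) = -1093/224

Δ: Δ0=-4, Δ1=-5, Δ2=3/2, Δ3=1
row 1: diag=4, rhs=-6; c'=1/4, d'=-3/2
row 2: denom=6−1·1/4=23/4; d'=(39−1·-3/2)/(23/4)=162/23
row 3: denom=8−2·8/23=168/23; d'=(-3−2·162/23)/(168/23)=-131/56
back: M3=-131/56
back: M2=162/23−8/23·-131/56=55/7
back: M1=-3/2−1/4·55/7=-97/28
M: M0=0, M1=-97/28, M2=55/7, M3=-131/56, M4=0
seg 0: a=4, c=M0/2=0, d=(M1−M0)/(6·1)=-97/168, b=Δ0−h0·(2M0+M1)/6=-575/168
seg 1: a=0, c=M1/2=-97/56, d=(M2−M1)/(6·1)=317/168, b=Δ1−h1·(2M1+M2)/6=-433/84
seg 2: a=-5, c=M2/2=55/14, d=(M3−M2)/(6·2)=-571/672, b=Δ2−h2·(2M2+M3)/6=-71/24
seg 3: a=-2, c=M3/2=-131/112, d=(M4−M3)/(6·2)=131/672, b=Δ3−h3·(2M3+M4)/6=215/84
t_q=3 → seg 2, τ=1; S=-5+-71/24·τ+55/14·τ²+-571/672·τ³=-1093/224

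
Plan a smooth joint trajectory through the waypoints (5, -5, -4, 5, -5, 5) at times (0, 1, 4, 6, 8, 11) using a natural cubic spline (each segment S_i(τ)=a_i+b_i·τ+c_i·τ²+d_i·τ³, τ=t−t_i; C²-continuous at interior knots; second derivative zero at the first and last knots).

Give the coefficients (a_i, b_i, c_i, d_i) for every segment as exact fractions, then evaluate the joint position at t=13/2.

Δ: Δ0=-10, Δ1=1/3, Δ2=9/2, Δ3=-5, Δ4=10/3
row 1: diag=8, rhs=62; c'=3/8, d'=31/4
row 2: denom=10−3·3/8=71/8; d'=(25−3·31/4)/(71/8)=14/71
row 3: denom=8−2·16/71=536/71; d'=(-57−2·14/71)/(536/71)=-4075/536
row 4: denom=10−2·71/268=1269/134; d'=(50−2·-4075/536)/(1269/134)=5825/846
back: M4=5825/846
back: M3=-4075/536−71/268·5825/846=-7975/846
back: M2=14/71−16/71·-7975/846=982/423
back: M1=31/4−3/8·982/423=970/141
M: M0=0, M1=970/141, M2=982/423, M3=-7975/846, M4=5825/846, M5=0
seg 0: a=5, c=M0/2=0, d=(M1−M0)/(6·1)=485/423, b=Δ0−h0·(2M0+M1)/6=-4715/423
seg 1: a=-5, c=M1/2=485/141, d=(M2−M1)/(6·3)=-964/3807, b=Δ1−h1·(2M1+M2)/6=-3260/423
seg 2: a=-4, c=M2/2=491/423, d=(M3−M2)/(6·2)=-3313/3384, b=Δ2−h2·(2M2+M3)/6=2578/423
seg 3: a=5, c=M3/2=-7975/1692, d=(M4−M3)/(6·2)=575/423, b=Δ3−h3·(2M3+M4)/6=-95/94
seg 4: a=-5, c=M4/2=5825/1692, d=(M5−M4)/(6·3)=-5825/15228, b=Δ4−h4·(2M4+M5)/6=-3005/846
t_q=13/2 → seg 3, τ=1/2; S=5+-95/94·τ+-7975/1692·τ²+575/423·τ³=7865/2256

  seg 0: a=5 b=-4715/423 c=0 d=485/423
  seg 1: a=-5 b=-3260/423 c=485/141 d=-964/3807
  seg 2: a=-4 b=2578/423 c=491/423 d=-3313/3384
  seg 3: a=5 b=-95/94 c=-7975/1692 d=575/423
  seg 4: a=-5 b=-3005/846 c=5825/1692 d=-5825/15228
S(13/2) = 7865/2256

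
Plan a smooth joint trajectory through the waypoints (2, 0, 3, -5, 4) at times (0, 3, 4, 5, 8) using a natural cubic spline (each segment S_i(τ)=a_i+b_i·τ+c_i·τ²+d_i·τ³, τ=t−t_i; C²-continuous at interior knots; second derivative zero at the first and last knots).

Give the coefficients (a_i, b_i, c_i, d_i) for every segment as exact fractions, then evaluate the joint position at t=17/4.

Δ: Δ0=-2/3, Δ1=3, Δ2=-8, Δ3=3
row 1: diag=8, rhs=22; c'=1/8, d'=11/4
row 2: denom=4−1·1/8=31/8; d'=(-66−1·11/4)/(31/8)=-550/31
row 3: denom=8−1·8/31=240/31; d'=(66−1·-550/31)/(240/31)=649/60
back: M3=649/60
back: M2=-550/31−8/31·649/60=-308/15
back: M1=11/4−1/8·-308/15=319/60
M: M0=0, M1=319/60, M2=-308/15, M3=649/60, M4=0
seg 0: a=2, c=M0/2=0, d=(M1−M0)/(6·3)=319/1080, b=Δ0−h0·(2M0+M1)/6=-133/40
seg 1: a=0, c=M1/2=319/120, d=(M2−M1)/(6·1)=-517/120, b=Δ1−h1·(2M1+M2)/6=93/20
seg 2: a=3, c=M2/2=-154/15, d=(M3−M2)/(6·1)=209/40, b=Δ2−h2·(2M2+M3)/6=-71/24
seg 3: a=-5, c=M3/2=649/120, d=(M4−M3)/(6·3)=-649/1080, b=Δ3−h3·(2M3+M4)/6=-469/60
t_q=17/4 → seg 2, τ=1/4; S=3+-71/24·τ+-154/15·τ²+209/40·τ³=4353/2560

  seg 0: a=2 b=-133/40 c=0 d=319/1080
  seg 1: a=0 b=93/20 c=319/120 d=-517/120
  seg 2: a=3 b=-71/24 c=-154/15 d=209/40
  seg 3: a=-5 b=-469/60 c=649/120 d=-649/1080
S(17/4) = 4353/2560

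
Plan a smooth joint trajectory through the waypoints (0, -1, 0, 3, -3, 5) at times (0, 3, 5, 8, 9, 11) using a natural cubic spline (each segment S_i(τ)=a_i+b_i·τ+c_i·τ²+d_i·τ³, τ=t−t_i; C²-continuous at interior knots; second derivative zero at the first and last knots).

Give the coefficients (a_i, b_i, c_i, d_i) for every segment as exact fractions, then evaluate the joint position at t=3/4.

  seg 0: a=0 b=-429/1324 c=0 d=-37/35748
  seg 1: a=-1 b=-233/662 c=-37/3972 d=1729/7944
  seg 2: a=0 b=2207/993 c=2575/1986 d=-10153/17874
  seg 3: a=3 b=-10595/1986 c=-1263/331 d=6257/1986
  seg 4: a=-3 b=-3490/993 c=3731/662 d=-3731/3972
S(3/4) = -20629/84736

Δ: Δ0=-1/3, Δ1=1/2, Δ2=1, Δ3=-6, Δ4=4
row 1: diag=10, rhs=5; c'=1/5, d'=1/2
row 2: denom=10−2·1/5=48/5; d'=(3−2·1/2)/(48/5)=5/24
row 3: denom=8−3·5/16=113/16; d'=(-42−3·5/24)/(113/16)=-682/113
row 4: denom=6−1·16/113=662/113; d'=(60−1·-682/113)/(662/113)=3731/331
back: M4=3731/331
back: M3=-682/113−16/113·3731/331=-2526/331
back: M2=5/24−5/16·-2526/331=2575/993
back: M1=1/2−1/5·2575/993=-37/1986
M: M0=0, M1=-37/1986, M2=2575/993, M3=-2526/331, M4=3731/331, M5=0
seg 0: a=0, c=M0/2=0, d=(M1−M0)/(6·3)=-37/35748, b=Δ0−h0·(2M0+M1)/6=-429/1324
seg 1: a=-1, c=M1/2=-37/3972, d=(M2−M1)/(6·2)=1729/7944, b=Δ1−h1·(2M1+M2)/6=-233/662
seg 2: a=0, c=M2/2=2575/1986, d=(M3−M2)/(6·3)=-10153/17874, b=Δ2−h2·(2M2+M3)/6=2207/993
seg 3: a=3, c=M3/2=-1263/331, d=(M4−M3)/(6·1)=6257/1986, b=Δ3−h3·(2M3+M4)/6=-10595/1986
seg 4: a=-3, c=M4/2=3731/662, d=(M5−M4)/(6·2)=-3731/3972, b=Δ4−h4·(2M4+M5)/6=-3490/993
t_q=3/4 → seg 0, τ=3/4; S=0+-429/1324·τ+0·τ²+-37/35748·τ³=-20629/84736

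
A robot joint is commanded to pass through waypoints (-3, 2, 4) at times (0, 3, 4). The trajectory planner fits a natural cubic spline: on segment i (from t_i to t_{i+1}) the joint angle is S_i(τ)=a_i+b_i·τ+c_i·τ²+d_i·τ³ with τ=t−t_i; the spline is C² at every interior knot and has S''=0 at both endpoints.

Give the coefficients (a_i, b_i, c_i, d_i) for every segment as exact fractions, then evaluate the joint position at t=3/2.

  seg 0: a=-3 b=37/24 c=0 d=1/72
  seg 1: a=2 b=23/12 c=1/8 d=-1/24
S(3/2) = -41/64

Δ: Δ0=5/3, Δ1=2
row 1: diag=8, rhs=2; c'=1/8, d'=1/4
back: M1=1/4
M: M0=0, M1=1/4, M2=0
seg 0: a=-3, c=M0/2=0, d=(M1−M0)/(6·3)=1/72, b=Δ0−h0·(2M0+M1)/6=37/24
seg 1: a=2, c=M1/2=1/8, d=(M2−M1)/(6·1)=-1/24, b=Δ1−h1·(2M1+M2)/6=23/12
t_q=3/2 → seg 0, τ=3/2; S=-3+37/24·τ+0·τ²+1/72·τ³=-41/64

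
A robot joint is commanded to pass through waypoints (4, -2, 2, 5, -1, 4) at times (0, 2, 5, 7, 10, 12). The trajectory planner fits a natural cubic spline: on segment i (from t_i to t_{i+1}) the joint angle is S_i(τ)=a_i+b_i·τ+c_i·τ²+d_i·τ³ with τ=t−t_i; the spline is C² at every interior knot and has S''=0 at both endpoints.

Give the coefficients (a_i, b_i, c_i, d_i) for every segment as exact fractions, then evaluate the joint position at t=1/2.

Δ: Δ0=-3, Δ1=4/3, Δ2=3/2, Δ3=-2, Δ4=5/2
row 1: diag=10, rhs=26; c'=3/10, d'=13/5
row 2: denom=10−3·3/10=91/10; d'=(1−3·13/5)/(91/10)=-68/91
row 3: denom=10−2·20/91=870/91; d'=(-21−2·-68/91)/(870/91)=-355/174
row 4: denom=10−3·91/290=2627/290; d'=(27−3·-355/174)/(2627/290)=9605/2627
back: M4=9605/2627
back: M3=-355/174−91/290·9605/2627=-25121/7881
back: M2=-68/91−20/91·-25121/7881=-368/7881
back: M1=13/5−3/10·-368/7881=6867/2627
M: M0=0, M1=6867/2627, M2=-368/7881, M3=-25121/7881, M4=9605/2627, M5=0
seg 0: a=4, c=M0/2=0, d=(M1−M0)/(6·2)=2289/10508, b=Δ0−h0·(2M0+M1)/6=-10170/2627
seg 1: a=-2, c=M1/2=6867/5254, d=(M2−M1)/(6·3)=-20969/141858, b=Δ1−h1·(2M1+M2)/6=-3303/2627
seg 2: a=2, c=M2/2=-184/7881, d=(M3−M2)/(6·2)=-223/852, b=Δ2−h2·(2M2+M3)/6=13627/5254
seg 3: a=5, c=M3/2=-25121/15762, d=(M4−M3)/(6·3)=26968/70929, b=Δ3−h3·(2M3+M4)/6=-10097/15762
seg 4: a=-1, c=M4/2=9605/5254, d=(M5−M4)/(6·2)=-9605/31524, b=Δ4−h4·(2M4+M5)/6=985/15762
t_q=1/2 → seg 0, τ=1/2; S=4+-10170/2627·τ+0·τ²+2289/10508·τ³=175825/84064

  seg 0: a=4 b=-10170/2627 c=0 d=2289/10508
  seg 1: a=-2 b=-3303/2627 c=6867/5254 d=-20969/141858
  seg 2: a=2 b=13627/5254 c=-184/7881 d=-223/852
  seg 3: a=5 b=-10097/15762 c=-25121/15762 d=26968/70929
  seg 4: a=-1 b=985/15762 c=9605/5254 d=-9605/31524
S(1/2) = 175825/84064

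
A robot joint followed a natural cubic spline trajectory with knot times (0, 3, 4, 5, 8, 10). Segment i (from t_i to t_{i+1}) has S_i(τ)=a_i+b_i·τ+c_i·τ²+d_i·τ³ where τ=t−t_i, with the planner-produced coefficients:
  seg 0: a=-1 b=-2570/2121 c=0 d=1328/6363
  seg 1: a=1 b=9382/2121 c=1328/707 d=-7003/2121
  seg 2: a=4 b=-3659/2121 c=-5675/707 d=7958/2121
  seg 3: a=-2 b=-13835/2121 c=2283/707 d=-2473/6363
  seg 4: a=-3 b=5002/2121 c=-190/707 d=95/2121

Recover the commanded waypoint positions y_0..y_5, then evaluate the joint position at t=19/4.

y_0 = S_0(0) = a_0 = -1
y_1 = S_1(0) = a_1 = 1
y_2 = S_2(0) = a_2 = 4
y_3 = S_3(0) = a_3 = -2
y_4 = S_4(0) = a_4 = -3
y_5 = S_4(2) = 1
t_q=19/4 is in segment 2 (τ=3/4); S_2(τ)=-5115/22624

y_0=-1 y_1=1 y_2=4 y_3=-2 y_4=-3 y_5=1
S(19/4) = -5115/22624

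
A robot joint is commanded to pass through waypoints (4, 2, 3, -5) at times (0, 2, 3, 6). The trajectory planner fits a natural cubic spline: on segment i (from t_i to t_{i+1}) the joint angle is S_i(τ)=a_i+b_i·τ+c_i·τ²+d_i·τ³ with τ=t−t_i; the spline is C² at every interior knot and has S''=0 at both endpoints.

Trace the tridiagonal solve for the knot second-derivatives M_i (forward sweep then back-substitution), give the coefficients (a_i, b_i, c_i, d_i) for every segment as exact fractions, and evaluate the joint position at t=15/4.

Δ: Δ0=-1, Δ1=1, Δ2=-8/3
row 1: diag=6, rhs=12; c'=1/6, d'=2
row 2: denom=8−1·1/6=47/6; d'=(-22−1·2)/(47/6)=-144/47
back: M2=-144/47
back: M1=2−1/6·-144/47=118/47
M: M0=0, M1=118/47, M2=-144/47, M3=0
seg 0: a=4, c=M0/2=0, d=(M1−M0)/(6·2)=59/282, b=Δ0−h0·(2M0+M1)/6=-259/141
seg 1: a=2, c=M1/2=59/47, d=(M2−M1)/(6·1)=-131/141, b=Δ1−h1·(2M1+M2)/6=95/141
seg 2: a=3, c=M2/2=-72/47, d=(M3−M2)/(6·3)=8/47, b=Δ2−h2·(2M2+M3)/6=56/141
t_q=15/4 → seg 2, τ=3/4; S=3+56/141·τ+-72/47·τ²+8/47·τ³=943/376

  seg 0: a=4 b=-259/141 c=0 d=59/282
  seg 1: a=2 b=95/141 c=59/47 d=-131/141
  seg 2: a=3 b=56/141 c=-72/47 d=8/47
S(15/4) = 943/376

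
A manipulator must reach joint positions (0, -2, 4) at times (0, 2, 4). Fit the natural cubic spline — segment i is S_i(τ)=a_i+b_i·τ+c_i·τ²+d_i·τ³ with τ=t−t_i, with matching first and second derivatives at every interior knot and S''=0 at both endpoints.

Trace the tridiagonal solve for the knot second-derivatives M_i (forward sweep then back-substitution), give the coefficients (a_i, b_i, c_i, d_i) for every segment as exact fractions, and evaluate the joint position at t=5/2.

Δ: Δ0=-1, Δ1=3
row 1: diag=8, rhs=24; c'=1/4, d'=3
back: M1=3
M: M0=0, M1=3, M2=0
seg 0: a=0, c=M0/2=0, d=(M1−M0)/(6·2)=1/4, b=Δ0−h0·(2M0+M1)/6=-2
seg 1: a=-2, c=M1/2=3/2, d=(M2−M1)/(6·2)=-1/4, b=Δ1−h1·(2M1+M2)/6=1
t_q=5/2 → seg 1, τ=1/2; S=-2+1·τ+3/2·τ²+-1/4·τ³=-37/32

  seg 0: a=0 b=-2 c=0 d=1/4
  seg 1: a=-2 b=1 c=3/2 d=-1/4
S(5/2) = -37/32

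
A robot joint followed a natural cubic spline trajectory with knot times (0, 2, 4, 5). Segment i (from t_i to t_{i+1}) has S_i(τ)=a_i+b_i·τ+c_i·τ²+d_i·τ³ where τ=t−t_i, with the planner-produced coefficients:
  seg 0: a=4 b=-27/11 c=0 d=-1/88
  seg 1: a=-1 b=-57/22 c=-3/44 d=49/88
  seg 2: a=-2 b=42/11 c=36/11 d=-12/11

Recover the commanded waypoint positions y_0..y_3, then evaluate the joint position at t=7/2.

y_0 = S_0(0) = a_0 = 4
y_1 = S_1(0) = a_1 = -1
y_2 = S_2(0) = a_2 = -2
y_3 = S_2(1) = 4
t_q=7/2 is in segment 1 (τ=3/2); S_1(τ)=-2225/704

y_0=4 y_1=-1 y_2=-2 y_3=4
S(7/2) = -2225/704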